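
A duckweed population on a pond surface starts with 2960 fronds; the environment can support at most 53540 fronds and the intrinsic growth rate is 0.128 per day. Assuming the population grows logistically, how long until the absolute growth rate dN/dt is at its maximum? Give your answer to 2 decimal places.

Logistic growth is fastest at N = K/2 = 26770.
A = (K − N₀)/N₀ = 17.088. Set K/(1 + A·e^(−rt)) = K/2 → A·e^(−rt) = 1.
e^(−0.128t) = 1/17.088 = 0.0585212, so t = ln(17.088)/0.128 = 2.8384/0.128 = 22.175.

22.17 days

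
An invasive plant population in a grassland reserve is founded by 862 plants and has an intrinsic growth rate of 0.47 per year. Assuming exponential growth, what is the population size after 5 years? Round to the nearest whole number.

N(t) = N₀·e^(rt) = 862 × e^(0.47×5) = 862 × e^2.35.
e^2.35 ≈ 10.486, so N ≈ 862 × 10.486 = 9038.56.

9039 plants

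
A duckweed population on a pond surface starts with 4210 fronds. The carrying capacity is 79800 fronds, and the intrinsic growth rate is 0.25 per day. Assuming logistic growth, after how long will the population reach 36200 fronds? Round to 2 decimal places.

A = (K − N₀)/N₀ = (79800 − 4210)/4210 = 17.955.
Solve 79800/(1 + 17.955·e^(−0.25t)) = 36200: 1 + 17.955·e^(−0.25t) = 2.2044, so e^(−0.25t) = 0.0670804.
−0.25·t = ln(0.0670804) = -2.7019, so t = 2.7019/0.25 = 10.807.

10.81 days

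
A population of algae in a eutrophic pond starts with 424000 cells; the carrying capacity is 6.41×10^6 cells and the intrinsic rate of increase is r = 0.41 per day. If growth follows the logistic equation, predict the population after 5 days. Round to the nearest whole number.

2275091 cells

A = (K − N₀)/N₀ = (6.41×10^6 − 424000)/424000 = 14.118.
N(t) = K/(1 + A·e^(−rt)) = 6.41×10^6/(1 + 14.118×e^(−0.41×5)).
e^(−2.05) = 0.12873; denominator = 1 + 14.118×0.12873 = 2.8175.
N = 6.41×10^6/2.8175 = 2.275091×10^6.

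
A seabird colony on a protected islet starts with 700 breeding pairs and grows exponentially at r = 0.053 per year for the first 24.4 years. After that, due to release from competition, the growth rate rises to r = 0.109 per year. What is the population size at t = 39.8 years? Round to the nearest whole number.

13669 breeding pairs

Phase 1: N(24.4) = 700·e^(0.053×24.4) = 700·e^1.293 = 2551.1.
Phase 2 runs for 39.8 − 24.4 = 15.4 years at r = 0.109.
N(39.8) = 2551.1·e^(0.109×15.4) = 2551.1·e^1.679 = 13668.9.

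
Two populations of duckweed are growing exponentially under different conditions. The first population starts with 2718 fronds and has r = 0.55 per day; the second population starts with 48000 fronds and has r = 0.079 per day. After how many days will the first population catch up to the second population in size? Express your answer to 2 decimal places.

6.10 days

Set 2718·e^(0.55t) = 48000·e^(0.079t).
e^((0.55 − 0.079)t) = 48000/2718 → e^(0.471·t) = 17.66.
0.471·t = ln(17.66) = 2.8713, so t = 2.8713/0.471 = 6.0962.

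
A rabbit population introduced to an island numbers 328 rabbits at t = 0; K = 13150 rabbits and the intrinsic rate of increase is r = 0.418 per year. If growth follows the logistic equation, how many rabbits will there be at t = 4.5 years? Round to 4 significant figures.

A = (K − N₀)/N₀ = (13150 − 328)/328 = 39.091.
N(t) = K/(1 + A·e^(−rt)) = 13150/(1 + 39.091×e^(−0.418×4.5)).
e^(−1.881) = 0.15244; denominator = 1 + 39.091×0.15244 = 6.959.
N = 13150/6.959 = 1889.64.

1890 rabbits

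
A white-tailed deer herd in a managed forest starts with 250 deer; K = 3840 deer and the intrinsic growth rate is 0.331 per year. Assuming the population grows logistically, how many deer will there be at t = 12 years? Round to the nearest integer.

3022 deer

A = (K − N₀)/N₀ = (3840 − 250)/250 = 14.36.
N(t) = K/(1 + A·e^(−rt)) = 3840/(1 + 14.36×e^(−0.331×12)).
e^(−3.972) = 0.018836; denominator = 1 + 14.36×0.018836 = 1.2705.
N = 3840/1.2705 = 3022.48.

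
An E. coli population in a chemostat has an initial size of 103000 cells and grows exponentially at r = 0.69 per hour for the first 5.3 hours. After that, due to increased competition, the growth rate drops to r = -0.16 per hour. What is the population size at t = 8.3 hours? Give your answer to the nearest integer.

Phase 1: N(5.3) = 103000·e^(0.69×5.3) = 103000·e^3.657 = 3.990728×10^6.
Phase 2 runs for 8.3 − 5.3 = 3 hours at r = -0.16.
N(8.3) = 3.990728×10^6·e^(-0.16×3) = 3.990728×10^6·e^-0.48 = 2.469396×10^6.

2469396 cells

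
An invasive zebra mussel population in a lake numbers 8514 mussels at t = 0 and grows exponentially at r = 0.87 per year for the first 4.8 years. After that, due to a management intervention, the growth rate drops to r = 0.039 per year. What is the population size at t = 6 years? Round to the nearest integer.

580861 mussels

Phase 1: N(4.8) = 8514·e^(0.87×4.8) = 8514·e^4.176 = 554303.
Phase 2 runs for 6 − 4.8 = 1.2 years at r = 0.039.
N(6) = 554303·e^(0.039×1.2) = 554303·e^0.0468 = 580861.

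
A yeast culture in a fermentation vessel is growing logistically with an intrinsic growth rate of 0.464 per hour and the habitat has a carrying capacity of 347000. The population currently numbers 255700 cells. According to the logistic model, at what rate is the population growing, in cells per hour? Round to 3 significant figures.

31200 cells per hour

dN/dt = rN(1 − N/K) = 0.464 × 255700 × (1 − 255700/347000).
1 − 255700/347000 = 0.26311; dN/dt = 0.464 × 255700 × 0.26311 = 31217.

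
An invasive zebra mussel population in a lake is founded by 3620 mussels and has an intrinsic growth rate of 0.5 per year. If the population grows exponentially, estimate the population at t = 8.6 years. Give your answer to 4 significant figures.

266800 mussels

N(t) = N₀·e^(rt) = 3620 × e^(0.5×8.6) = 3620 × e^4.3.
e^4.3 ≈ 73.7, so N ≈ 3620 × 73.7 = 266793.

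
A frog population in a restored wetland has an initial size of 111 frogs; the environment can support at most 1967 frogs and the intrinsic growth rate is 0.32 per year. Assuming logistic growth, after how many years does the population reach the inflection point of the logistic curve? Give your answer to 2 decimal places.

Logistic growth is fastest at N = K/2 = 983.5.
A = (K − N₀)/N₀ = 16.721. Set K/(1 + A·e^(−rt)) = K/2 → A·e^(−rt) = 1.
e^(−0.32t) = 1/16.721 = 0.059806, so t = ln(16.721)/0.32 = 2.8166/0.32 = 8.802.

8.80 years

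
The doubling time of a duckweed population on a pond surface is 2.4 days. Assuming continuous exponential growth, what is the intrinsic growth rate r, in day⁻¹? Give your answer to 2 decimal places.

0.29 per day

r = ln(2)/t_d = 0.6931/2.4 = 0.28881.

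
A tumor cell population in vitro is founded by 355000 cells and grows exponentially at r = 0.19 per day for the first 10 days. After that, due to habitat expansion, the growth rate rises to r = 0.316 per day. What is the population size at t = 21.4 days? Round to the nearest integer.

Phase 1: N(10) = 355000·e^(0.19×10) = 355000·e^1.9 = 2.373493×10^6.
Phase 2 runs for 21.4 − 10 = 11.4 days at r = 0.316.
N(21.4) = 2.373493×10^6·e^(0.316×11.4) = 2.373493×10^6·e^3.602 = 8.707436×10^7.

87074364 cells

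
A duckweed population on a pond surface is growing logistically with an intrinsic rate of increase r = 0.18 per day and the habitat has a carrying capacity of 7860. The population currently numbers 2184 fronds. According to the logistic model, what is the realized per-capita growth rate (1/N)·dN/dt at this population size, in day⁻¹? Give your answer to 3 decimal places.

0.130 per day

(1/N)·dN/dt = r(1 − N/K) = 0.18 × (1 − 2184/7860).
= 0.18 × 0.72214 = 0.12998.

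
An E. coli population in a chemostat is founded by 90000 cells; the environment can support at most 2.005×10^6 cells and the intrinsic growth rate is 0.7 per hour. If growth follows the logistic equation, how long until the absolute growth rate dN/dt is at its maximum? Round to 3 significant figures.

4.37 hours

Logistic growth is fastest at N = K/2 = 1.0025×10^6.
A = (K − N₀)/N₀ = 21.278. Set K/(1 + A·e^(−rt)) = K/2 → A·e^(−rt) = 1.
e^(−0.7t) = 1/21.278 = 0.0469974, so t = ln(21.278)/0.7 = 3.0577/0.7 = 4.3681.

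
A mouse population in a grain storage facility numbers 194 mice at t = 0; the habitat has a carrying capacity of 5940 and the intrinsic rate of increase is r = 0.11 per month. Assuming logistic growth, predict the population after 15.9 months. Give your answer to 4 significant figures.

965.5 mice

A = (K − N₀)/N₀ = (5940 − 194)/194 = 29.619.
N(t) = K/(1 + A·e^(−rt)) = 5940/(1 + 29.619×e^(−0.11×15.9)).
e^(−1.749) = 0.17395; denominator = 1 + 29.619×0.17395 = 6.1521.
N = 5940/6.1521 = 965.527.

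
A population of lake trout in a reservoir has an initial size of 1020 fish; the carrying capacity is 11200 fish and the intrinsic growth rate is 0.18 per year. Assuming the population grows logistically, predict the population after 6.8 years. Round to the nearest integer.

A = (K − N₀)/N₀ = (11200 − 1020)/1020 = 9.9804.
N(t) = K/(1 + A·e^(−rt)) = 11200/(1 + 9.9804×e^(−0.18×6.8)).
e^(−1.224) = 0.29405; denominator = 1 + 9.9804×0.29405 = 3.9348.
N = 11200/3.9348 = 2846.43.

2846 fish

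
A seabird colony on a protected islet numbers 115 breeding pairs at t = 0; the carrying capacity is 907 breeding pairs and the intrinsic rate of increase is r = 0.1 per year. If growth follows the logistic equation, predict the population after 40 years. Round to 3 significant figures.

A = (K − N₀)/N₀ = (907 − 115)/115 = 6.887.
N(t) = K/(1 + A·e^(−rt)) = 907/(1 + 6.887×e^(−0.1×40)).
e^(−4) = 0.018316; denominator = 1 + 6.887×0.018316 = 1.1261.
N = 907/1.1261 = 805.407.

805 breeding pairs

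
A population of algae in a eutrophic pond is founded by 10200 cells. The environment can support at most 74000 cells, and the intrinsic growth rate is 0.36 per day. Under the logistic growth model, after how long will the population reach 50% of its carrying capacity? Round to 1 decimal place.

5.1 days

A = (K − N₀)/N₀ = (74000 − 10200)/10200 = 6.2549.
Solve 74000/(1 + 6.2549·e^(−0.36t)) = 37000: 1 + 6.2549·e^(−0.36t) = 2, so e^(−0.36t) = 0.159875.
−0.36·t = ln(0.159875) = -1.8334, so t = 1.8334/0.36 = 5.0927.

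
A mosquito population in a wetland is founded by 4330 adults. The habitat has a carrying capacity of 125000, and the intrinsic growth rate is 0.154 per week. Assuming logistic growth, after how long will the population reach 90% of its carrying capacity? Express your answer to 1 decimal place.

35.9 weeks

A = (K − N₀)/N₀ = (125000 − 4330)/4330 = 27.868.
Solve 125000/(1 + 27.868·e^(−0.154t)) = 112500: 1 + 27.868·e^(−0.154t) = 1.1111, so e^(−0.154t) = 0.003987.
−0.154·t = ln(0.003987) = -5.5247, so t = 5.5247/0.154 = 35.875.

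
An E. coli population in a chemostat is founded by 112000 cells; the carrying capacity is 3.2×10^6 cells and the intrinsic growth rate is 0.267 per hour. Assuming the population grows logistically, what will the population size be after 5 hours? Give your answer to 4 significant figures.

387600 cells

A = (K − N₀)/N₀ = (3.2×10^6 − 112000)/112000 = 27.571.
N(t) = K/(1 + A·e^(−rt)) = 3.2×10^6/(1 + 27.571×e^(−0.267×5)).
e^(−1.335) = 0.26316; denominator = 1 + 27.571×0.26316 = 8.2556.
N = 3.2×10^6/8.2556 = 387613.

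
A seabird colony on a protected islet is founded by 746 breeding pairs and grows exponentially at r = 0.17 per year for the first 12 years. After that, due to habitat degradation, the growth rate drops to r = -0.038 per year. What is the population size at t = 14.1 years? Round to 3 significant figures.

Phase 1: N(12) = 746·e^(0.17×12) = 746·e^2.04 = 5737.19.
Phase 2 runs for 14.1 − 12 = 2.1 years at r = -0.038.
N(14.1) = 5737.19·e^(-0.038×2.1) = 5737.19·e^-0.0798 = 5297.16.

5300 breeding pairs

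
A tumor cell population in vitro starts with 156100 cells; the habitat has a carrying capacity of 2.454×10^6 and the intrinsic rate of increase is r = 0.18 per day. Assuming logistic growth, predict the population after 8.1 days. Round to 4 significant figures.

554500 cells

A = (K − N₀)/N₀ = (2.454×10^6 − 156100)/156100 = 14.721.
N(t) = K/(1 + A·e^(−rt)) = 2.454×10^6/(1 + 14.721×e^(−0.18×8.1)).
e^(−1.458) = 0.2327; denominator = 1 + 14.721×0.2327 = 4.4255.
N = 2.454×10^6/4.4255 = 554511.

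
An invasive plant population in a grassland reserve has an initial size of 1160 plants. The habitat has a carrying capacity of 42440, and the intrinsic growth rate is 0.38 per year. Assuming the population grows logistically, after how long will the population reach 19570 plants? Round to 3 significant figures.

A = (K − N₀)/N₀ = (42440 − 1160)/1160 = 35.586.
Solve 42440/(1 + 35.586·e^(−0.38t)) = 19570: 1 + 35.586·e^(−0.38t) = 2.1686, so e^(−0.38t) = 0.0328393.
−0.38·t = ln(0.0328393) = -3.4161, so t = 3.4161/0.38 = 8.9898.

8.99 years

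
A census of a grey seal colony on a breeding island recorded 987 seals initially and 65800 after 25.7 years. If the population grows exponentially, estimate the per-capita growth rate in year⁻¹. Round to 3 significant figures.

0.163 per year

From N(t) = N₀·e^(rt): e^(r·25.7) = 65800/987 = 66.667.
r·25.7 = ln(66.667) = 4.1997, so r = 4.1997/25.7 = 0.16341.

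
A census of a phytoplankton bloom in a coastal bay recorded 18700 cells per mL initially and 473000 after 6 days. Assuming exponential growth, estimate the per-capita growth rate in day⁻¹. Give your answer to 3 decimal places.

From N(t) = N₀·e^(rt): e^(r·6) = 473000/18700 = 25.294.
r·6 = ln(25.294) = 3.2306, so r = 3.2306/6 = 0.53843.

0.538 per day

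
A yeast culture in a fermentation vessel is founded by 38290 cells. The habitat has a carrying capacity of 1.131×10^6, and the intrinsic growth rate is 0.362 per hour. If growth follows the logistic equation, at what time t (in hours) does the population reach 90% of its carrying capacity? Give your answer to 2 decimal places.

A = (K − N₀)/N₀ = (1.131×10^6 − 38290)/38290 = 28.538.
Solve 1.131×10^6/(1 + 28.538·e^(−0.362t)) = 1.0179×10^6: 1 + 28.538·e^(−0.362t) = 1.1111, so e^(−0.362t) = 0.00389348.
−0.362·t = ln(0.00389348) = -5.5485, so t = 5.5485/0.362 = 15.327.

15.33 hours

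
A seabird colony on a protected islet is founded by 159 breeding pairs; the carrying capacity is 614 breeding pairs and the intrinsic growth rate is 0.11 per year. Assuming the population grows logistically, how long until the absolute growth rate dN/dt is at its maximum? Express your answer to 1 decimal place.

9.6 years

Logistic growth is fastest at N = K/2 = 307.
A = (K − N₀)/N₀ = 2.8616. Set K/(1 + A·e^(−rt)) = K/2 → A·e^(−rt) = 1.
e^(−0.11t) = 1/2.8616 = 0.349451, so t = ln(2.8616)/0.11 = 1.0514/0.11 = 9.5581.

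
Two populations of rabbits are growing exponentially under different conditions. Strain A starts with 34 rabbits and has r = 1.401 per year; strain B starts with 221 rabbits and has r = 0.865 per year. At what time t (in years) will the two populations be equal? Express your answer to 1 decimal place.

3.5 years

Set 34·e^(1.401t) = 221·e^(0.865t).
e^((1.401 − 0.865)t) = 221/34 → e^(0.536·t) = 6.5.
0.536·t = ln(6.5) = 1.8718, so t = 1.8718/0.536 = 3.4922.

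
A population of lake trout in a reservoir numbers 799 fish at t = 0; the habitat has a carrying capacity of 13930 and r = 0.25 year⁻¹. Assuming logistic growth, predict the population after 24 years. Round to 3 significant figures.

A = (K − N₀)/N₀ = (13930 − 799)/799 = 16.434.
N(t) = K/(1 + A·e^(−rt)) = 13930/(1 + 16.434×e^(−0.25×24)).
e^(−6) = 0.0024788; denominator = 1 + 16.434×0.0024788 = 1.0407.
N = 13930/1.0407 = 13384.8.

13400 fish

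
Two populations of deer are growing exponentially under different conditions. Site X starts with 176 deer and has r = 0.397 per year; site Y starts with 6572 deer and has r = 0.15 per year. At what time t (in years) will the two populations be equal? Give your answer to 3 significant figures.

14.7 years

Set 176·e^(0.397t) = 6572·e^(0.15t).
e^((0.397 − 0.15)t) = 6572/176 → e^(0.247·t) = 37.341.
0.247·t = ln(37.341) = 3.6201, so t = 3.6201/0.247 = 14.656.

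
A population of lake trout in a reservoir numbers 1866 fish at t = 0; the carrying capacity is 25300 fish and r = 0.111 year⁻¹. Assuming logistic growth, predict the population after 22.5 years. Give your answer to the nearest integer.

12442 fish

A = (K − N₀)/N₀ = (25300 − 1866)/1866 = 12.558.
N(t) = K/(1 + A·e^(−rt)) = 25300/(1 + 12.558×e^(−0.111×22.5)).
e^(−2.498) = 0.08229; denominator = 1 + 12.558×0.08229 = 2.0334.
N = 25300/2.0334 = 12442.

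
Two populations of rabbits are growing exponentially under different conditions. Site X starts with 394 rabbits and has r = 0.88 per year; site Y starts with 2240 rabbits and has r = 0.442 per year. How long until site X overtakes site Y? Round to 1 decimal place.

4.0 years

Set 394·e^(0.88t) = 2240·e^(0.442t).
e^((0.88 − 0.442)t) = 2240/394 → e^(0.438·t) = 5.6853.
0.438·t = ln(5.6853) = 1.7379, so t = 1.7379/0.438 = 3.9678.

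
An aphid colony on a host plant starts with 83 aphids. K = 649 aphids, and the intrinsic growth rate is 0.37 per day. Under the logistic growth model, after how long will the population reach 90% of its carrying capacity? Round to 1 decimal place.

11.1 days

A = (K − N₀)/N₀ = (649 − 83)/83 = 6.8193.
Solve 649/(1 + 6.8193·e^(−0.37t)) = 584.1: 1 + 6.8193·e^(−0.37t) = 1.1111, so e^(−0.37t) = 0.0162937.
−0.37·t = ln(0.0162937) = -4.117, so t = 4.117/0.37 = 11.127.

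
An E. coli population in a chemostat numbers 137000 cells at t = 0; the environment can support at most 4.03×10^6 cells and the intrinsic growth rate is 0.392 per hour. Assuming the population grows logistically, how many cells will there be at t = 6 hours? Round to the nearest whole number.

1087836 cells

A = (K − N₀)/N₀ = (4.03×10^6 − 137000)/137000 = 28.416.
N(t) = K/(1 + A·e^(−rt)) = 4.03×10^6/(1 + 28.416×e^(−0.392×6)).
e^(−2.352) = 0.095179; denominator = 1 + 28.416×0.095179 = 3.7046.
N = 4.03×10^6/3.7046 = 1.087836×10^6.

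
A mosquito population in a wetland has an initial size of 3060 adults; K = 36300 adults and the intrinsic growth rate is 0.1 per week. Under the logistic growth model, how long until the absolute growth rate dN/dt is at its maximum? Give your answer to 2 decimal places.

Logistic growth is fastest at N = K/2 = 18150.
A = (K − N₀)/N₀ = 10.863. Set K/(1 + A·e^(−rt)) = K/2 → A·e^(−rt) = 1.
e^(−0.1t) = 1/10.863 = 0.0920578, so t = ln(10.863)/0.1 = 2.3853/0.1 = 23.853.

23.85 weeks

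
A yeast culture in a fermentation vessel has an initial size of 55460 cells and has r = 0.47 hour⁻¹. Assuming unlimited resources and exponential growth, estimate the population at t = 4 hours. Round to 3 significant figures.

N(t) = N₀·e^(rt) = 55460 × e^(0.47×4) = 55460 × e^1.88.
e^1.88 ≈ 6.5535, so N ≈ 55460 × 6.5535 = 363457.

363000 cells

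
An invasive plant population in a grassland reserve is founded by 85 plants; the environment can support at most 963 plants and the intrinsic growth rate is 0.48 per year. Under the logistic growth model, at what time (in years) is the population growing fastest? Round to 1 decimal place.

Logistic growth is fastest at N = K/2 = 481.5.
A = (K − N₀)/N₀ = 10.329. Set K/(1 + A·e^(−rt)) = K/2 → A·e^(−rt) = 1.
e^(−0.48t) = 1/10.329 = 0.0968109, so t = ln(10.329)/0.48 = 2.335/0.48 = 4.8646.

4.9 years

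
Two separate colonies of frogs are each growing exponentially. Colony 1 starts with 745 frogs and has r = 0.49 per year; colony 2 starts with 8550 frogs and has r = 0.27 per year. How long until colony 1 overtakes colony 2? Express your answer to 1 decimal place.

Set 745·e^(0.49t) = 8550·e^(0.27t).
e^((0.49 − 0.27)t) = 8550/745 → e^(0.22·t) = 11.477.
0.22·t = ln(11.477) = 2.4403, so t = 2.4403/0.22 = 11.092.

11.1 years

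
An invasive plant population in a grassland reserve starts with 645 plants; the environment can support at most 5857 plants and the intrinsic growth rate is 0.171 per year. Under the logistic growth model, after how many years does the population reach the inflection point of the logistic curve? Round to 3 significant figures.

Logistic growth is fastest at N = K/2 = 2928.5.
A = (K − N₀)/N₀ = 8.0806. Set K/(1 + A·e^(−rt)) = K/2 → A·e^(−rt) = 1.
e^(−0.171t) = 1/8.0806 = 0.123753, so t = ln(8.0806)/0.171 = 2.0895/0.171 = 12.219.

12.2 years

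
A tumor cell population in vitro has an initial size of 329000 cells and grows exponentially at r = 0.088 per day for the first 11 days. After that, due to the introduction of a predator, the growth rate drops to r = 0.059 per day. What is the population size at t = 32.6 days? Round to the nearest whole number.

3097832 cells

Phase 1: N(11) = 329000·e^(0.088×11) = 329000·e^0.968 = 866150.
Phase 2 runs for 32.6 − 11 = 21.6 days at r = 0.059.
N(32.6) = 866150·e^(0.059×21.6) = 866150·e^1.274 = 3.097832×10^6.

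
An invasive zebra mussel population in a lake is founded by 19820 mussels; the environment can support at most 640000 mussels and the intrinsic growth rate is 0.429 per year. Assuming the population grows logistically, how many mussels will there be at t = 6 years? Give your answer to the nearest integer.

189054 mussels

A = (K − N₀)/N₀ = (640000 − 19820)/19820 = 31.291.
N(t) = K/(1 + A·e^(−rt)) = 640000/(1 + 31.291×e^(−0.429×6)).
e^(−2.574) = 0.07623; denominator = 1 + 31.291×0.07623 = 3.3853.
N = 640000/3.3853 = 189054.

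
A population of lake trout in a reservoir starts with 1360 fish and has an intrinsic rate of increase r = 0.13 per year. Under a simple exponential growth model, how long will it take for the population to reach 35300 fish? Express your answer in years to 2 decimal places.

Set N₀·e^(rt) = 35300: e^(0.13·t) = 35300/1360 = 25.956.
0.13·t = ln(25.956) = 3.2564, so t = 3.2564/0.13 = 25.049.

25.05 years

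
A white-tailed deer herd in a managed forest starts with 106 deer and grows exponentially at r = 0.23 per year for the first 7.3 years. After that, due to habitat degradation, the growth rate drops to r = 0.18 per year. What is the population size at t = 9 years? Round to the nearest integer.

772 deer

Phase 1: N(7.3) = 106·e^(0.23×7.3) = 106·e^1.679 = 568.18.
Phase 2 runs for 9 − 7.3 = 1.7 years at r = 0.18.
N(9) = 568.18·e^(0.18×1.7) = 568.18·e^0.306 = 771.579.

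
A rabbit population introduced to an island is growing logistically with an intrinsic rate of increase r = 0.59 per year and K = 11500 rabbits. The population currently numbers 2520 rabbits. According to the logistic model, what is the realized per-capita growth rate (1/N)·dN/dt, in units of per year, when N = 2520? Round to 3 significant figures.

0.461 per year

(1/N)·dN/dt = r(1 − N/K) = 0.59 × (1 − 2520/11500).
= 0.59 × 0.78087 = 0.46071.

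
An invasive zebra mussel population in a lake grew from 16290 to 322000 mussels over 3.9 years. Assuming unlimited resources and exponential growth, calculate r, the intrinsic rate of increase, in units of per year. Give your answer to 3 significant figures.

0.765 per year

From N(t) = N₀·e^(rt): e^(r·3.9) = 322000/16290 = 19.767.
r·3.9 = ln(19.767) = 2.984, so r = 2.984/3.9 = 0.76513.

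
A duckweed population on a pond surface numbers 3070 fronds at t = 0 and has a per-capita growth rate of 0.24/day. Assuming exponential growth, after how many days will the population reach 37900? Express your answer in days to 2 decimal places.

Set N₀·e^(rt) = 37900: e^(0.24·t) = 37900/3070 = 12.345.
0.24·t = ln(12.345) = 2.5133, so t = 2.5133/0.24 = 10.472.

10.47 days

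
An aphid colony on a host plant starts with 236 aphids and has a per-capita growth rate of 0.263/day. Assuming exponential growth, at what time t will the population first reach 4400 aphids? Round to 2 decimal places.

Set N₀·e^(rt) = 4400: e^(0.263·t) = 4400/236 = 18.644.
0.263·t = ln(18.644) = 2.9255, so t = 2.9255/0.263 = 11.124.

11.12 days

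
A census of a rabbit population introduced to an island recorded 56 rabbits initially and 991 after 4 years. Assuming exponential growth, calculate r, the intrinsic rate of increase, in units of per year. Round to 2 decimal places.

0.72 per year

From N(t) = N₀·e^(rt): e^(r·4) = 991/56 = 17.696.
r·4 = ln(17.696) = 2.8734, so r = 2.8734/4 = 0.71834.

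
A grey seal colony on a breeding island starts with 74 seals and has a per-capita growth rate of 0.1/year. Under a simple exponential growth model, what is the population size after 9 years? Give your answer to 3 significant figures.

N(t) = N₀·e^(rt) = 74 × e^(0.1×9) = 74 × e^0.9.
e^0.9 ≈ 2.4596, so N ≈ 74 × 2.4596 = 182.011.

182 seals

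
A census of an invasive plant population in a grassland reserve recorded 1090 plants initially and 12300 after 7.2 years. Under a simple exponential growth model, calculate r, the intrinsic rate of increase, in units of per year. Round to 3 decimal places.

0.337 per year

From N(t) = N₀·e^(rt): e^(r·7.2) = 12300/1090 = 11.284.
r·7.2 = ln(11.284) = 2.4234, so r = 2.4234/7.2 = 0.33659.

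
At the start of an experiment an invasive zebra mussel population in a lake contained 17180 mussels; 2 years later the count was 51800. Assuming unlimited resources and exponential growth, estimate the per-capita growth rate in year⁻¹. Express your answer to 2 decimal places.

From N(t) = N₀·e^(rt): e^(r·2) = 51800/17180 = 3.0151.
r·2 = ln(3.0151) = 1.1036, so r = 1.1036/2 = 0.55182.

0.55 per year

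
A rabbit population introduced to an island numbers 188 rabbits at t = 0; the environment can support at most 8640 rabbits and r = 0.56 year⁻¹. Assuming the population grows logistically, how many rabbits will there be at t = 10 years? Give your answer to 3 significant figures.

7410 rabbits

A = (K − N₀)/N₀ = (8640 − 188)/188 = 44.957.
N(t) = K/(1 + A·e^(−rt)) = 8640/(1 + 44.957×e^(−0.56×10)).
e^(−5.6) = 0.0036979; denominator = 1 + 44.957×0.0036979 = 1.1662.
N = 8640/1.1662 = 7408.38.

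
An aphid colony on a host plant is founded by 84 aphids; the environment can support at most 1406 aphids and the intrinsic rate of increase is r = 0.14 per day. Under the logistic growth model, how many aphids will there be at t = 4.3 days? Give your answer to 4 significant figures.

146.2 aphids

A = (K − N₀)/N₀ = (1406 − 84)/84 = 15.738.
N(t) = K/(1 + A·e^(−rt)) = 1406/(1 + 15.738×e^(−0.14×4.3)).
e^(−0.602) = 0.54772; denominator = 1 + 15.738×0.54772 = 9.62.
N = 1406/9.62 = 146.154.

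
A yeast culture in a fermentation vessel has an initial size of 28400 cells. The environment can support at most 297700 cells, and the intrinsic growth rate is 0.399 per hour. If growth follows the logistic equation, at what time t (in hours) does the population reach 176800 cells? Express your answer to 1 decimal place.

6.6 hours

A = (K − N₀)/N₀ = (297700 − 28400)/28400 = 9.4824.
Solve 297700/(1 + 9.4824·e^(−0.399t)) = 176800: 1 + 9.4824·e^(−0.399t) = 1.6838, so e^(−0.399t) = 0.0721151.
−0.399·t = ln(0.0721151) = -2.6295, so t = 2.6295/0.399 = 6.5902.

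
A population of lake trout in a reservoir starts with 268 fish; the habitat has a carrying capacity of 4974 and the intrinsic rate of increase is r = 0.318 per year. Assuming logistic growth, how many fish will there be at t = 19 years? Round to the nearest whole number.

4775 fish

A = (K − N₀)/N₀ = (4974 − 268)/268 = 17.56.
N(t) = K/(1 + A·e^(−rt)) = 4974/(1 + 17.56×e^(−0.318×19)).
e^(−6.042) = 0.0023768; denominator = 1 + 17.56×0.0023768 = 1.0417.
N = 4974/1.0417 = 4774.72.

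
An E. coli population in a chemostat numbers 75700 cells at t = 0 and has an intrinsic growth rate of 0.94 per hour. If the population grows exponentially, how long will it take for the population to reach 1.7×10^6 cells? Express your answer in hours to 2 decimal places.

Set N₀·e^(rt) = 1.7×10^6: e^(0.94·t) = 1.7×10^6/75700 = 22.457.
0.94·t = ln(22.457) = 3.1116, so t = 3.1116/0.94 = 3.3102.

3.31 hours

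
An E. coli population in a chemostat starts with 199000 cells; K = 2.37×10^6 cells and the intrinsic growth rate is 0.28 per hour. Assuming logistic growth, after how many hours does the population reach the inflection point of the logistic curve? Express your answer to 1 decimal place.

8.5 hours

Logistic growth is fastest at N = K/2 = 1.185×10^6.
A = (K − N₀)/N₀ = 10.91. Set K/(1 + A·e^(−rt)) = K/2 → A·e^(−rt) = 1.
e^(−0.28t) = 1/10.91 = 0.0916628, so t = ln(10.91)/0.28 = 2.3896/0.28 = 8.5344.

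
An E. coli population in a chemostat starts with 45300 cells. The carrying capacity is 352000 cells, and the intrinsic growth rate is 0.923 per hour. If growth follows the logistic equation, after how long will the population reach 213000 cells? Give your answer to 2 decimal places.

2.53 hours

A = (K − N₀)/N₀ = (352000 − 45300)/45300 = 6.7704.
Solve 352000/(1 + 6.7704·e^(−0.923t)) = 213000: 1 + 6.7704·e^(−0.923t) = 1.6526, so e^(−0.923t) = 0.0963873.
−0.923·t = ln(0.0963873) = -2.3394, so t = 2.3394/0.923 = 2.5345.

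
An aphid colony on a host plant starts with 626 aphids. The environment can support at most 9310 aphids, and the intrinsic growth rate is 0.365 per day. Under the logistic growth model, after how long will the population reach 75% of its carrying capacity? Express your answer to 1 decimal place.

10.2 days

A = (K − N₀)/N₀ = (9310 − 626)/626 = 13.872.
Solve 9310/(1 + 13.872·e^(−0.365t)) = 6982.5: 1 + 13.872·e^(−0.365t) = 1.3333, so e^(−0.365t) = 0.0240289.
−0.365·t = ln(0.0240289) = -3.7285, so t = 3.7285/0.365 = 10.215.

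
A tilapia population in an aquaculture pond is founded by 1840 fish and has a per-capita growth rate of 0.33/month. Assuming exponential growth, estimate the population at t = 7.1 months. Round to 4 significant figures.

N(t) = N₀·e^(rt) = 1840 × e^(0.33×7.1) = 1840 × e^2.343.
e^2.343 ≈ 10.412, so N ≈ 1840 × 10.412 = 19158.9.

19160 fish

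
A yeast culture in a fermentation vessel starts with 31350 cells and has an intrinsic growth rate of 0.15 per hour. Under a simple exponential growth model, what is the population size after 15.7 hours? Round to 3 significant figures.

330000 cells

N(t) = N₀·e^(rt) = 31350 × e^(0.15×15.7) = 31350 × e^2.355.
e^2.355 ≈ 10.538, so N ≈ 31350 × 10.538 = 330370.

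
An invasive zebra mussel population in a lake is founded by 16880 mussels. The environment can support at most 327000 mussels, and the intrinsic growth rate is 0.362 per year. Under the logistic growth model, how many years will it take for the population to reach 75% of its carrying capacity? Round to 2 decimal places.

11.08 years

A = (K − N₀)/N₀ = (327000 − 16880)/16880 = 18.372.
Solve 327000/(1 + 18.372·e^(−0.362t)) = 245250: 1 + 18.372·e^(−0.362t) = 1.3333, so e^(−0.362t) = 0.0181435.
−0.362·t = ln(0.0181435) = -4.0094, so t = 4.0094/0.362 = 11.076.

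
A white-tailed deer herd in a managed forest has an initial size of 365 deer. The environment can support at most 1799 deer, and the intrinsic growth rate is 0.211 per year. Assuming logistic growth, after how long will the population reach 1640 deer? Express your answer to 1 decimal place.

A = (K − N₀)/N₀ = (1799 − 365)/365 = 3.9288.
Solve 1799/(1 + 3.9288·e^(−0.211t)) = 1640: 1 + 3.9288·e^(−0.211t) = 1.097, so e^(−0.211t) = 0.0246773.
−0.211·t = ln(0.0246773) = -3.7019, so t = 3.7019/0.211 = 17.544.

17.5 years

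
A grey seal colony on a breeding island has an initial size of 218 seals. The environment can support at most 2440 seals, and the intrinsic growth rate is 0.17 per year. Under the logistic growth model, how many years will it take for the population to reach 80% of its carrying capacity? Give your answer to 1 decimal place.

A = (K − N₀)/N₀ = (2440 − 218)/218 = 10.193.
Solve 2440/(1 + 10.193·e^(−0.17t)) = 1952: 1 + 10.193·e^(−0.17t) = 1.25, so e^(−0.17t) = 0.0245275.
−0.17·t = ln(0.0245275) = -3.708, so t = 3.708/0.17 = 21.812.

21.8 years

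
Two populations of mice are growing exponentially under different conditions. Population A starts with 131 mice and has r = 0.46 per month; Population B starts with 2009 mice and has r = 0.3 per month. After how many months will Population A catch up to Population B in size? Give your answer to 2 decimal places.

17.06 months

Set 131·e^(0.46t) = 2009·e^(0.3t).
e^((0.46 − 0.3)t) = 2009/131 → e^(0.16·t) = 15.336.
0.16·t = ln(15.336) = 2.7302, so t = 2.7302/0.16 = 17.064.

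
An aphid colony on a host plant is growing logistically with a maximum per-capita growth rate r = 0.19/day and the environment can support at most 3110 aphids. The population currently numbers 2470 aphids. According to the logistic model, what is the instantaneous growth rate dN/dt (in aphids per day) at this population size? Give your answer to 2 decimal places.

dN/dt = rN(1 − N/K) = 0.19 × 2470 × (1 − 2470/3110).
1 − 2470/3110 = 0.20579; dN/dt = 0.19 × 2470 × 0.20579 = 96.576.

96.58 aphids per day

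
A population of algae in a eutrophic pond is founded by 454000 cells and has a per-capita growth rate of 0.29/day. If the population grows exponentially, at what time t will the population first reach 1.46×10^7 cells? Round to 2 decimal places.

Set N₀·e^(rt) = 1.46×10^7: e^(0.29·t) = 1.46×10^7/454000 = 32.159.
0.29·t = ln(32.159) = 3.4707, so t = 3.4707/0.29 = 11.968.

11.97 days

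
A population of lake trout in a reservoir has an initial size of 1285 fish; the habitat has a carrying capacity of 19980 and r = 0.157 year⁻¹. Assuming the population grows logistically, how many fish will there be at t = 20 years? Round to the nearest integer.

12260 fish

A = (K − N₀)/N₀ = (19980 − 1285)/1285 = 14.549.
N(t) = K/(1 + A·e^(−rt)) = 19980/(1 + 14.549×e^(−0.157×20)).
e^(−3.14) = 0.043283; denominator = 1 + 14.549×0.043283 = 1.6297.
N = 19980/1.6297 = 12259.9.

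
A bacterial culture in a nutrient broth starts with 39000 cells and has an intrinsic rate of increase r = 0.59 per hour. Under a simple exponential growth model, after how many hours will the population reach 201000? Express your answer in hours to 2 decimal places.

Set N₀·e^(rt) = 201000: e^(0.59·t) = 201000/39000 = 5.1538.
0.59·t = ln(5.1538) = 1.6397, so t = 1.6397/0.59 = 2.7792.

2.78 hours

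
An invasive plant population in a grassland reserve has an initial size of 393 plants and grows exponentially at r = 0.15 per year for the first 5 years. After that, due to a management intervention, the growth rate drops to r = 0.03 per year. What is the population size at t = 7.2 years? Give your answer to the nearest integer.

889 plants

Phase 1: N(5) = 393·e^(0.15×5) = 393·e^0.75 = 831.981.
Phase 2 runs for 7.2 − 5 = 2.2 years at r = 0.03.
N(7.2) = 831.981·e^(0.03×2.2) = 831.981·e^0.066 = 888.744.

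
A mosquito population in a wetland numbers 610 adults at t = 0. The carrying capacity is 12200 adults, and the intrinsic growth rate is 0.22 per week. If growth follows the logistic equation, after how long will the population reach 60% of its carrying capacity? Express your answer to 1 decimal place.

15.2 weeks

A = (K − N₀)/N₀ = (12200 − 610)/610 = 19.
Solve 12200/(1 + 19·e^(−0.22t)) = 7320: 1 + 19·e^(−0.22t) = 1.6667, so e^(−0.22t) = 0.0350877.
−0.22·t = ln(0.0350877) = -3.3499, so t = 3.3499/0.22 = 15.227.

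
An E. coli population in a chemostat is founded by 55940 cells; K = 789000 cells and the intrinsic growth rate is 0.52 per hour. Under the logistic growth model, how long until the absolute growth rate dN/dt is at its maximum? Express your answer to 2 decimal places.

4.95 hours

Logistic growth is fastest at N = K/2 = 394500.
A = (K − N₀)/N₀ = 13.104. Set K/(1 + A·e^(−rt)) = K/2 → A·e^(−rt) = 1.
e^(−0.52t) = 1/13.104 = 0.0763103, so t = ln(13.104)/0.52 = 2.5729/0.52 = 4.948.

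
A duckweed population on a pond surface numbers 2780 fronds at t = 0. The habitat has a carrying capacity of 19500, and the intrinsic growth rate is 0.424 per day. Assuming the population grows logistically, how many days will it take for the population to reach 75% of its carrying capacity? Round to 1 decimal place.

6.8 days

A = (K − N₀)/N₀ = (19500 − 2780)/2780 = 6.0144.
Solve 19500/(1 + 6.0144·e^(−0.424t)) = 14625: 1 + 6.0144·e^(−0.424t) = 1.3333, so e^(−0.424t) = 0.0554226.
−0.424·t = ln(0.0554226) = -2.8928, so t = 2.8928/0.424 = 6.8226.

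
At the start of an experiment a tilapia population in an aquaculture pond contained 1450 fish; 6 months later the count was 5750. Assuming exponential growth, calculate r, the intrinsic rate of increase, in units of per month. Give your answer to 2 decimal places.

0.23 per month

From N(t) = N₀·e^(rt): e^(r·6) = 5750/1450 = 3.9655.
r·6 = ln(3.9655) = 1.3776, so r = 1.3776/6 = 0.22961.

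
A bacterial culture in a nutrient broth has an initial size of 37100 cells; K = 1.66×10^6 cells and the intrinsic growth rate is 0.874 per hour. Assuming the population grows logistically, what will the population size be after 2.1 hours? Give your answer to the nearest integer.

208038 cells

A = (K − N₀)/N₀ = (1.66×10^6 − 37100)/37100 = 43.744.
N(t) = K/(1 + A·e^(−rt)) = 1.66×10^6/(1 + 43.744×e^(−0.874×2.1)).
e^(−1.835) = 0.15955; denominator = 1 + 43.744×0.15955 = 7.9793.
N = 1.66×10^6/7.9793 = 208038.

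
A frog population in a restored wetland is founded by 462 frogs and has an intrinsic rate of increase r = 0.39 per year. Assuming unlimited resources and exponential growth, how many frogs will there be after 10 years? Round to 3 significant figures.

22800 frogs

N(t) = N₀·e^(rt) = 462 × e^(0.39×10) = 462 × e^3.9.
e^3.9 ≈ 49.402, so N ≈ 462 × 49.402 = 22823.9.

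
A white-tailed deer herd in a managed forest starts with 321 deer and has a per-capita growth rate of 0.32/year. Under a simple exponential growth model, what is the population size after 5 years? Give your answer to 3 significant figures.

N(t) = N₀·e^(rt) = 321 × e^(0.32×5) = 321 × e^1.6.
e^1.6 ≈ 4.953, so N ≈ 321 × 4.953 = 1589.92.

1590 deer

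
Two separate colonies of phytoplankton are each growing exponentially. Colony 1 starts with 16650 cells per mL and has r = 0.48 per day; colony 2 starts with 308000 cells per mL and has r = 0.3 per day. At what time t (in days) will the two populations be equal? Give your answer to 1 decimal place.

16.2 days

Set 16650·e^(0.48t) = 308000·e^(0.3t).
e^((0.48 − 0.3)t) = 308000/16650 → e^(0.18·t) = 18.498.
0.18·t = ln(18.498) = 2.9177, so t = 2.9177/0.18 = 16.209.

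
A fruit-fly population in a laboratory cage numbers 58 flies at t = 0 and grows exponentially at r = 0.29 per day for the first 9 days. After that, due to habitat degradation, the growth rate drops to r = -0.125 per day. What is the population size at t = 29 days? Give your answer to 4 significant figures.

Phase 1: N(9) = 58·e^(0.29×9) = 58·e^2.61 = 788.745.
Phase 2 runs for 29 − 9 = 20 days at r = -0.125.
N(29) = 788.745·e^(-0.125×20) = 788.745·e^-2.5 = 64.7441.

64.74 flies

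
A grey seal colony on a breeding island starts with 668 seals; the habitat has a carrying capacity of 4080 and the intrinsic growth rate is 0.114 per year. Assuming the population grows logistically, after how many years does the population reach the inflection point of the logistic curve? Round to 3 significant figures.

Logistic growth is fastest at N = K/2 = 2040.
A = (K − N₀)/N₀ = 5.1078. Set K/(1 + A·e^(−rt)) = K/2 → A·e^(−rt) = 1.
e^(−0.114t) = 1/5.1078 = 0.19578, so t = ln(5.1078)/0.114 = 1.6308/0.114 = 14.305.

14.3 years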